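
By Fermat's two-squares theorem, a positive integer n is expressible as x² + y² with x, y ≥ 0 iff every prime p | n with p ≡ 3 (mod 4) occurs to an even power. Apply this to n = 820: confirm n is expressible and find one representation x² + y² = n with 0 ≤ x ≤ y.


Step 1: Factor n = 820 = 2^2 · 5 · 41.
Step 2: Check the mod-4 condition on each prime factor: 2 = 2 (special); 5 ≡ 1 (mod 4), exponent 1; 41 ≡ 1 (mod 4), exponent 1.
All primes ≡ 3 (mod 4) appear to even exponent (or don't appear), so by the two-squares theorem n IS expressible as a sum of two squares.
Step 3: Build a representation. Group n = k² · m with k = 2 and m = 5 · 41 = 205 (a product of primes ≡ 1 (mod 4)); a representation of m scales to one of n via (k·x)² + (k·y)² = k²(x² + y²). Each prime p ≡ 1 (mod 4) is itself a sum of two squares; find a² by testing p − a² for a perfect square:
  5: 5 − 1² = 4 = 2² ⇒ 5 = 1² + 2².
  41: 41 − 1² = 40, 41 − 2² = 37, 41 − 3² = 32, 41 − 4² = 25 = 5² ⇒ 41 = 4² + 5².
  Combine using the Brahmagupta–Fibonacci identity (a² + b²)(c² + d²) = (ac − bd)² + (ad + bc)² = (ac + bd)² + (ad − bc)²:
  5 · 41 = 205: from (1² + 2²)(4² + 5²), take (1·4 − 2·5, 1·5 + 2·4) = (4 − 10, 5 + 8) = (-6, 13); dropping signs (only squares matter) gives (6, 13); check 6² + 13² = 36 + 169 = 205 ✓.
  Scale by k = 2: (2·6, 2·13) = (12, 26).
Step 4: Order so x ≤ y and verify: 12² + 26² = 144 + 676 = 820 = n. ✓

n = 820 = 12² + 26² (one valid representation with x ≤ y).


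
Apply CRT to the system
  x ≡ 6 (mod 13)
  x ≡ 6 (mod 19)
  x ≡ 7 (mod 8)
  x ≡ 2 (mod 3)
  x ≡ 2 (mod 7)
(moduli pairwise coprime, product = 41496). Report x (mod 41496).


Product of moduli M = 13 · 19 · 8 · 3 · 7 = 41496.
Merge one congruence at a time:
  Start: x ≡ 6 (mod 13).
  Combine with x ≡ 6 (mod 19); new modulus lcm = 247.
    Write x = 6 + 13·t and substitute into x ≡ 6 (mod 19): 13·t ≡ 6 − 6 = 0 (mod 19).
    The inverse of 13 mod 19 is 3 (since 13·3 = 39 = 2·19 + 1), so t ≡ 3·0 = 0 ≡ 0 (mod 19).
    Then x = 6 + 13·0 = 6, valid modulo lcm(13, 19) = 247: x ≡ 6 (mod 247).
  Combine with x ≡ 7 (mod 8); new modulus lcm = 1976.
    Write x = 6 + 247·t and substitute into x ≡ 7 (mod 8): 247·t ≡ 7 − 6 = 1 (mod 8).
    Reduce coefficients mod 8: 7·t ≡ 1 (mod 8).
    The inverse of 7 mod 8 is 7 (since 7·7 = 49 = 6·8 + 1), so t ≡ 7·1 = 7 ≡ 7 (mod 8).
    Then x = 6 + 247·7 = 1735, valid modulo lcm(247, 8) = 1976: x ≡ 1735 (mod 1976).
  Combine with x ≡ 2 (mod 3); new modulus lcm = 5928.
    Write x = 1735 + 1976·t and substitute into x ≡ 2 (mod 3): 1976·t ≡ 2 − 1735 = -1733 (mod 3).
    Reduce coefficients mod 3: 2·t ≡ 1 (mod 3).
    The inverse of 2 mod 3 is 2 (since 2·2 = 4 = 1·3 + 1), so t ≡ 2·1 = 2 ≡ 2 (mod 3).
    Then x = 1735 + 1976·2 = 5687, valid modulo lcm(1976, 3) = 5928: x ≡ 5687 (mod 5928).
  Combine with x ≡ 2 (mod 7); new modulus lcm = 41496.
    Write x = 5687 + 5928·t and substitute into x ≡ 2 (mod 7): 5928·t ≡ 2 − 5687 = -5685 (mod 7).
    Reduce coefficients mod 7: 6·t ≡ 6 (mod 7).
    The inverse of 6 mod 7 is 6 (since 6·6 = 36 = 5·7 + 1), so t ≡ 6·6 = 36 ≡ 1 (mod 7).
    Then x = 5687 + 5928·1 = 11615, valid modulo lcm(5928, 7) = 41496: x ≡ 11615 (mod 41496).
Verify against each original: 11615 mod 13 = 6, 11615 mod 19 = 6, 11615 mod 8 = 7, 11615 mod 3 = 2, 11615 mod 7 = 2.

x ≡ 11615 (mod 41496).


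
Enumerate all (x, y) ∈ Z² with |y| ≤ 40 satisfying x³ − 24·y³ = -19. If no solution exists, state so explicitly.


The equation is x³ - 24y³ = -19. For fixed y, x³ = 24·y³ − 19, so a solution requires the RHS to be a perfect cube.
Strategy: iterate y from -40 to 40, compute RHS = 24·y³ − 19, and check whether it is a (positive or negative) perfect cube.
Check small values of y:
  y = 0: RHS = -19 is not a perfect cube.
  y = 1: RHS = 5 is not a perfect cube.
  y = -1: RHS = -43 is not a perfect cube.
  y = 2: RHS = 173 is not a perfect cube.
  y = -2: RHS = -211 is not a perfect cube.
  y = 3: RHS = 629 is not a perfect cube.
  y = -3: RHS = -667 is not a perfect cube.
Continuing the search up to |y| = 40 finds no solutions either.
No (x, y) in the scanned range satisfies the equation.

No integer solutions with |y| ≤ 40.


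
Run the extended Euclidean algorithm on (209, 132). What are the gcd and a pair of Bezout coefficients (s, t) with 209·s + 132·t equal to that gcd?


Euclidean algorithm on (209, 132) — divide until remainder is 0:
  209 = 1 · 132 + 77
  132 = 1 · 77 + 55
  77 = 1 · 55 + 22
  55 = 2 · 22 + 11
  22 = 2 · 11 + 0
gcd(209, 132) = 11.
Track Bezout coefficients alongside the remainders: start with r₀ = 209 = a·1 + b·0 (s = 1, t = 0) and r₁ = 132 = a·0 + b·1 (s = 0, t = 1); each new remainder r_{k+1} = r_{k-1} − q_k·r_k inherits s_{k+1} = s_{k-1} − q_k·s_k, t_{k+1} = t_{k-1} − q_k·t_k, so r_k = a·s_k + b·t_k at every step:
  q = 1: r = 77, s = 1 − 1·0 = 1, t = 0 − 1·1 = -1  (check: 209·1 + 132·(-1) = 77)
  q = 1: r = 55, s = 0 − 1·1 = -1, t = 1 − 1·(-1) = 2  (check: 209·(-1) + 132·2 = 55)
  q = 1: r = 22, s = 1 − 1·(-1) = 2, t = -1 − 1·2 = -3  (check: 209·2 + 132·(-3) = 22)
  q = 2: r = 11, s = -1 − 2·2 = -5, t = 2 − 2·(-3) = 8  (check: 209·(-5) + 132·8 = 11)
The row with r = 11 (the gcd) gives the Bezout coefficients s = -5, t = 8.
Result: 209 · (-5) + 132 · (8) = 11.

gcd(209, 132) = 11; s = -5, t = 8 (check: 209·(-5) + 132·8 = 11).


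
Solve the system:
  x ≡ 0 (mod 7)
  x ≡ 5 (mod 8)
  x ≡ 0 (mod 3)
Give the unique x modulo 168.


Moduli 7, 8, 3 are pairwise coprime; by CRT there is a unique solution modulo M = 7 · 8 · 3 = 168.
Solve pairwise, accumulating the modulus:
  Start with x ≡ 0 (mod 7).
  Combine with x ≡ 5 (mod 8): since gcd(7, 8) = 1, we get a unique residue mod 56.
    Write x = 0 + 7·t and substitute into x ≡ 5 (mod 8): 7·t ≡ 5 − 0 = 5 (mod 8).
    The inverse of 7 mod 8 is 7 (since 7·7 = 49 = 6·8 + 1), so t ≡ 7·5 = 35 ≡ 3 (mod 8).
    Then x = 0 + 7·3 = 21, valid modulo lcm(7, 8) = 56: x ≡ 21 (mod 56).
  Combine with x ≡ 0 (mod 3): since gcd(56, 3) = 1, we get a unique residue mod 168.
    Write x = 21 + 56·t and substitute into x ≡ 0 (mod 3): 56·t ≡ 0 − 21 = -21 (mod 3).
    Reduce coefficients mod 3: 2·t ≡ 0 (mod 3).
    The inverse of 2 mod 3 is 2 (since 2·2 = 4 = 1·3 + 1), so t ≡ 2·0 = 0 ≡ 0 (mod 3).
    Then x = 21 + 56·0 = 21, valid modulo lcm(56, 3) = 168: x ≡ 21 (mod 168).
Verify: 21 mod 7 = 0 ✓, 21 mod 8 = 5 ✓, 21 mod 3 = 0 ✓.

x ≡ 21 (mod 168).


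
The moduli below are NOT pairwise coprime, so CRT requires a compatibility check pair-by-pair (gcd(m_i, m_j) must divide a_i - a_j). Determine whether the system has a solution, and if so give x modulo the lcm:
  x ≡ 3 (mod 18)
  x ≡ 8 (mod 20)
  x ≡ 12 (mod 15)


Moduli 18, 20, 15 are not pairwise coprime, so CRT works modulo lcm(m_i) when all pairwise compatibility conditions hold.
Pairwise compatibility: gcd(m_i, m_j) must divide a_i - a_j for every pair.
Merge one congruence at a time:
  Start: x ≡ 3 (mod 18).
  Combine with x ≡ 8 (mod 20): gcd(18, 20) = 2, and 8 - 3 = 5 is NOT divisible by 2.
    ⇒ system is inconsistent (no integer solution).

No solution (the system is inconsistent).


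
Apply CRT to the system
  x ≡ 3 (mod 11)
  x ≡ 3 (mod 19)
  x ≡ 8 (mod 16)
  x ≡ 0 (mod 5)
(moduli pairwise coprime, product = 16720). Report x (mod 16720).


Product of moduli M = 11 · 19 · 16 · 5 = 16720.
Merge one congruence at a time:
  Start: x ≡ 3 (mod 11).
  Combine with x ≡ 3 (mod 19); new modulus lcm = 209.
    Write x = 3 + 11·t and substitute into x ≡ 3 (mod 19): 11·t ≡ 3 − 3 = 0 (mod 19).
    The inverse of 11 mod 19 is 7 (since 11·7 = 77 = 4·19 + 1), so t ≡ 7·0 = 0 ≡ 0 (mod 19).
    Then x = 3 + 11·0 = 3, valid modulo lcm(11, 19) = 209: x ≡ 3 (mod 209).
  Combine with x ≡ 8 (mod 16); new modulus lcm = 3344.
    Write x = 3 + 209·t and substitute into x ≡ 8 (mod 16): 209·t ≡ 8 − 3 = 5 (mod 16).
    Reduce coefficients mod 16: 1·t ≡ 5 (mod 16).
    So t ≡ 5 (mod 16).
    Then x = 3 + 209·5 = 1048, valid modulo lcm(209, 16) = 3344: x ≡ 1048 (mod 3344).
  Combine with x ≡ 0 (mod 5); new modulus lcm = 16720.
    Write x = 1048 + 3344·t and substitute into x ≡ 0 (mod 5): 3344·t ≡ 0 − 1048 = -1048 (mod 5).
    Reduce coefficients mod 5: 4·t ≡ 2 (mod 5).
    The inverse of 4 mod 5 is 4 (since 4·4 = 16 = 3·5 + 1), so t ≡ 4·2 = 8 ≡ 3 (mod 5).
    Then x = 1048 + 3344·3 = 11080, valid modulo lcm(3344, 5) = 16720: x ≡ 11080 (mod 16720).
Verify against each original: 11080 mod 11 = 3, 11080 mod 19 = 3, 11080 mod 16 = 8, 11080 mod 5 = 0.

x ≡ 11080 (mod 16720).


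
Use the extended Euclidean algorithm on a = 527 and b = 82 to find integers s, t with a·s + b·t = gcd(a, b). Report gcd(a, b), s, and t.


Euclidean algorithm on (527, 82) — divide until remainder is 0:
  527 = 6 · 82 + 35
  82 = 2 · 35 + 12
  35 = 2 · 12 + 11
  12 = 1 · 11 + 1
  11 = 11 · 1 + 0
gcd(527, 82) = 1.
Track Bezout coefficients alongside the remainders: start with r₀ = 527 = a·1 + b·0 (s = 1, t = 0) and r₁ = 82 = a·0 + b·1 (s = 0, t = 1); each new remainder r_{k+1} = r_{k-1} − q_k·r_k inherits s_{k+1} = s_{k-1} − q_k·s_k, t_{k+1} = t_{k-1} − q_k·t_k, so r_k = a·s_k + b·t_k at every step:
  q = 6: r = 35, s = 1 − 6·0 = 1, t = 0 − 6·1 = -6  (check: 527·1 + 82·(-6) = 35)
  q = 2: r = 12, s = 0 − 2·1 = -2, t = 1 − 2·(-6) = 13  (check: 527·(-2) + 82·13 = 12)
  q = 2: r = 11, s = 1 − 2·(-2) = 5, t = -6 − 2·13 = -32  (check: 527·5 + 82·(-32) = 11)
  q = 1: r = 1, s = -2 − 1·5 = -7, t = 13 − 1·(-32) = 45  (check: 527·(-7) + 82·45 = 1)
The row with r = 1 (the gcd) gives the Bezout coefficients s = -7, t = 45.
Result: 527 · (-7) + 82 · (45) = 1.

gcd(527, 82) = 1; s = -7, t = 45 (check: 527·(-7) + 82·45 = 1).


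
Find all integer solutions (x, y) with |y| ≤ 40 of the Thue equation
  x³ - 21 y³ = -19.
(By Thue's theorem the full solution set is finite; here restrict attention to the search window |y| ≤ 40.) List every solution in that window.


The equation is x³ - 21y³ = -19. For fixed y, x³ = 21·y³ − 19, so a solution requires the RHS to be a perfect cube.
Strategy: iterate y from -40 to 40, compute RHS = 21·y³ − 19, and check whether it is a (positive or negative) perfect cube.
Check small values of y:
  y = 0: RHS = -19 is not a perfect cube.
  y = 1: RHS = 2 is not a perfect cube.
  y = -1: RHS = -40 is not a perfect cube.
  y = 2: RHS = 149 is not a perfect cube.
  y = -2: RHS = -187 is not a perfect cube.
  y = 3: RHS = 548 is not a perfect cube.
  y = -3: RHS = -586 is not a perfect cube.
Continuing the search up to |y| = 40 finds no solutions either.
No (x, y) in the scanned range satisfies the equation.

No integer solutions with |y| ≤ 40.


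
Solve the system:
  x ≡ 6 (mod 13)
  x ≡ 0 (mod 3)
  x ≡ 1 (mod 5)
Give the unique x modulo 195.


Moduli 13, 3, 5 are pairwise coprime; by CRT there is a unique solution modulo M = 13 · 3 · 5 = 195.
Solve pairwise, accumulating the modulus:
  Start with x ≡ 6 (mod 13).
  Combine with x ≡ 0 (mod 3): since gcd(13, 3) = 1, we get a unique residue mod 39.
    Write x = 6 + 13·t and substitute into x ≡ 0 (mod 3): 13·t ≡ 0 − 6 = -6 (mod 3).
    Reduce coefficients mod 3: 1·t ≡ 0 (mod 3).
    So t ≡ 0 (mod 3).
    Then x = 6 + 13·0 = 6, valid modulo lcm(13, 3) = 39: x ≡ 6 (mod 39).
  Combine with x ≡ 1 (mod 5): since gcd(39, 5) = 1, we get a unique residue mod 195.
    Write x = 6 + 39·t and substitute into x ≡ 1 (mod 5): 39·t ≡ 1 − 6 = -5 (mod 5).
    Reduce coefficients mod 5: 4·t ≡ 0 (mod 5).
    The inverse of 4 mod 5 is 4 (since 4·4 = 16 = 3·5 + 1), so t ≡ 4·0 = 0 ≡ 0 (mod 5).
    Then x = 6 + 39·0 = 6, valid modulo lcm(39, 5) = 195: x ≡ 6 (mod 195).
Verify: 6 mod 13 = 6 ✓, 6 mod 3 = 0 ✓, 6 mod 5 = 1 ✓.

x ≡ 6 (mod 195).


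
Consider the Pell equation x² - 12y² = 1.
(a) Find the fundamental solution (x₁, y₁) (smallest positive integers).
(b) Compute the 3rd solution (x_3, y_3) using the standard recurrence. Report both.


Step 1: Find the fundamental solution (x₁, y₁) of x² - 12y² = 1.
  Expand √12 as a continued fraction. a₀ = ⌊√12⌋ = 3; iterate m_{k+1} = d_k·a_k − m_k, d_{k+1} = (12 − m_{k+1}²)/d_k, a_{k+1} = ⌊(a₀ + m_{k+1})/d_{k+1}⌋ (starting m₀ = 0, d₀ = 1), with convergents p_k = a_k·p_{k-1} + p_{k-2}, q_k = a_k·q_{k-1} + q_{k-2} (p₋₁ = 1, q₋₁ = 0):
  k = 0: a₀ = 3; p₀/q₀ = 3/1; p₀² − 12·q₀² = 9 − 12 = -3.
  k = 1: m = 3, d = 3, a = ⌊(3 + 3)/3⌋ = 2; p/q = (2·3 + 1)/(2·1 + 0) = 7/2; p² − 12·q² = 49 − 48 = 1.
  The first convergent with p² − 12·q² = 1 gives the fundamental solution (x₁, y₁) = (7, 2).
Step 2: Apply the recurrence (x_{n+1}, y_{n+1}) = (x₁x_n + 12y₁y_n, x₁y_n + y₁x_n) repeatedly.
  From (x_1, y_1) = (7, 2): x_2 = 7·7 + 12·2·2 = 97; y_2 = 7·2 + 2·7 = 28.
  From (x_2, y_2) = (97, 28): x_3 = 7·97 + 12·2·28 = 1351; y_3 = 7·28 + 2·97 = 390.
Step 3: Verify x_3² - 12·y_3² = 1825201 - 1825200 = 1 (should be 1). ✓

(x_1, y_1) = (7, 2); (x_3, y_3) = (1351, 390).


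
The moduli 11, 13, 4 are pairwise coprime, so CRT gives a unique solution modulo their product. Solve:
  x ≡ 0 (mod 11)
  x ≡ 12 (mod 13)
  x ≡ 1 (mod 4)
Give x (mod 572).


Moduli 11, 13, 4 are pairwise coprime; by CRT there is a unique solution modulo M = 11 · 13 · 4 = 572.
Solve pairwise, accumulating the modulus:
  Start with x ≡ 0 (mod 11).
  Combine with x ≡ 12 (mod 13): since gcd(11, 13) = 1, we get a unique residue mod 143.
    Write x = 0 + 11·t and substitute into x ≡ 12 (mod 13): 11·t ≡ 12 − 0 = 12 (mod 13).
    The inverse of 11 mod 13 is 6 (since 11·6 = 66 = 5·13 + 1), so t ≡ 6·12 = 72 ≡ 7 (mod 13).
    Then x = 0 + 11·7 = 77, valid modulo lcm(11, 13) = 143: x ≡ 77 (mod 143).
  Combine with x ≡ 1 (mod 4): since gcd(143, 4) = 1, we get a unique residue mod 572.
    Write x = 77 + 143·t and substitute into x ≡ 1 (mod 4): 143·t ≡ 1 − 77 = -76 (mod 4).
    Reduce coefficients mod 4: 3·t ≡ 0 (mod 4).
    The inverse of 3 mod 4 is 3 (since 3·3 = 9 = 2·4 + 1), so t ≡ 3·0 = 0 ≡ 0 (mod 4).
    Then x = 77 + 143·0 = 77, valid modulo lcm(143, 4) = 572: x ≡ 77 (mod 572).
Verify: 77 mod 11 = 0 ✓, 77 mod 13 = 12 ✓, 77 mod 4 = 1 ✓.

x ≡ 77 (mod 572).


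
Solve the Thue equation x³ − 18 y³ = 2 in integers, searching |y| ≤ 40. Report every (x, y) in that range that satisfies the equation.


The equation is x³ - 18y³ = 2. For fixed y, x³ = 18·y³ + 2, so a solution requires the RHS to be a perfect cube.
Strategy: iterate y from -40 to 40, compute RHS = 18·y³ + 2, and check whether it is a (positive or negative) perfect cube.
Check small values of y:
  y = 0: RHS = 2 is not a perfect cube.
  y = 1: RHS = 20 is not a perfect cube.
  y = -1: RHS = -16 is not a perfect cube.
  y = 2: RHS = 146 is not a perfect cube.
  y = -2: RHS = -142 is not a perfect cube.
  y = 3: RHS = 488 is not a perfect cube.
  y = -3: RHS = -484 is not a perfect cube.
Continuing the search up to |y| = 40 finds no solutions either.
No (x, y) in the scanned range satisfies the equation.

No integer solutions with |y| ≤ 40.


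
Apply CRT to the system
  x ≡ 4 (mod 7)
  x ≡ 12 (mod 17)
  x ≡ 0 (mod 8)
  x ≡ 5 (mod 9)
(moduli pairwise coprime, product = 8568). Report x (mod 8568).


Product of moduli M = 7 · 17 · 8 · 9 = 8568.
Merge one congruence at a time:
  Start: x ≡ 4 (mod 7).
  Combine with x ≡ 12 (mod 17); new modulus lcm = 119.
    Write x = 4 + 7·t and substitute into x ≡ 12 (mod 17): 7·t ≡ 12 − 4 = 8 (mod 17).
    The inverse of 7 mod 17 is 5 (since 7·5 = 35 = 2·17 + 1), so t ≡ 5·8 = 40 ≡ 6 (mod 17).
    Then x = 4 + 7·6 = 46, valid modulo lcm(7, 17) = 119: x ≡ 46 (mod 119).
  Combine with x ≡ 0 (mod 8); new modulus lcm = 952.
    Write x = 46 + 119·t and substitute into x ≡ 0 (mod 8): 119·t ≡ 0 − 46 = -46 (mod 8).
    Reduce coefficients mod 8: 7·t ≡ 2 (mod 8).
    The inverse of 7 mod 8 is 7 (since 7·7 = 49 = 6·8 + 1), so t ≡ 7·2 = 14 ≡ 6 (mod 8).
    Then x = 46 + 119·6 = 760, valid modulo lcm(119, 8) = 952: x ≡ 760 (mod 952).
  Combine with x ≡ 5 (mod 9); new modulus lcm = 8568.
    Write x = 760 + 952·t and substitute into x ≡ 5 (mod 9): 952·t ≡ 5 − 760 = -755 (mod 9).
    Reduce coefficients mod 9: 7·t ≡ 1 (mod 9).
    The inverse of 7 mod 9 is 4 (since 7·4 = 28 = 3·9 + 1), so t ≡ 4·1 = 4 ≡ 4 (mod 9).
    Then x = 760 + 952·4 = 4568, valid modulo lcm(952, 9) = 8568: x ≡ 4568 (mod 8568).
Verify against each original: 4568 mod 7 = 4, 4568 mod 17 = 12, 4568 mod 8 = 0, 4568 mod 9 = 5.

x ≡ 4568 (mod 8568).


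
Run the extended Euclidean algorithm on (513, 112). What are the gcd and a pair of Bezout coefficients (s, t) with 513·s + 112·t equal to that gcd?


Euclidean algorithm on (513, 112) — divide until remainder is 0:
  513 = 4 · 112 + 65
  112 = 1 · 65 + 47
  65 = 1 · 47 + 18
  47 = 2 · 18 + 11
  18 = 1 · 11 + 7
  11 = 1 · 7 + 4
  7 = 1 · 4 + 3
  4 = 1 · 3 + 1
  3 = 3 · 1 + 0
gcd(513, 112) = 1.
Track Bezout coefficients alongside the remainders: start with r₀ = 513 = a·1 + b·0 (s = 1, t = 0) and r₁ = 112 = a·0 + b·1 (s = 0, t = 1); each new remainder r_{k+1} = r_{k-1} − q_k·r_k inherits s_{k+1} = s_{k-1} − q_k·s_k, t_{k+1} = t_{k-1} − q_k·t_k, so r_k = a·s_k + b·t_k at every step:
  q = 4: r = 65, s = 1 − 4·0 = 1, t = 0 − 4·1 = -4  (check: 513·1 + 112·(-4) = 65)
  q = 1: r = 47, s = 0 − 1·1 = -1, t = 1 − 1·(-4) = 5  (check: 513·(-1) + 112·5 = 47)
  q = 1: r = 18, s = 1 − 1·(-1) = 2, t = -4 − 1·5 = -9  (check: 513·2 + 112·(-9) = 18)
  q = 2: r = 11, s = -1 − 2·2 = -5, t = 5 − 2·(-9) = 23  (check: 513·(-5) + 112·23 = 11)
  q = 1: r = 7, s = 2 − 1·(-5) = 7, t = -9 − 1·23 = -32  (check: 513·7 + 112·(-32) = 7)
  q = 1: r = 4, s = -5 − 1·7 = -12, t = 23 − 1·(-32) = 55  (check: 513·(-12) + 112·55 = 4)
  q = 1: r = 3, s = 7 − 1·(-12) = 19, t = -32 − 1·55 = -87  (check: 513·19 + 112·(-87) = 3)
  q = 1: r = 1, s = -12 − 1·19 = -31, t = 55 − 1·(-87) = 142  (check: 513·(-31) + 112·142 = 1)
The row with r = 1 (the gcd) gives the Bezout coefficients s = -31, t = 142.
Result: 513 · (-31) + 112 · (142) = 1.

gcd(513, 112) = 1; s = -31, t = 142 (check: 513·(-31) + 112·142 = 1).


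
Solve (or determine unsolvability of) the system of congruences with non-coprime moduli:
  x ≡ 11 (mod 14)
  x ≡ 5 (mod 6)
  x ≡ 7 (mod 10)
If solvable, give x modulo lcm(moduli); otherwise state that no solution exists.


Moduli 14, 6, 10 are not pairwise coprime, so CRT works modulo lcm(m_i) when all pairwise compatibility conditions hold.
Pairwise compatibility: gcd(m_i, m_j) must divide a_i - a_j for every pair.
Merge one congruence at a time:
  Start: x ≡ 11 (mod 14).
  Combine with x ≡ 5 (mod 6): gcd(14, 6) = 2; 5 - 11 = -6, which IS divisible by 2, so compatible.
    Write x = 11 + 14·t and substitute into x ≡ 5 (mod 6): 14·t ≡ 5 − 11 = -6 (mod 6).
    Divide the congruence (and modulus) by g = 2: 7·t ≡ -3 (mod 3).
    Reduce coefficients mod 3: 1·t ≡ 0 (mod 3).
    So t ≡ 0 (mod 3).
    Then x = 11 + 14·0 = 11, valid modulo lcm(14, 6) = 42: x ≡ 11 (mod 42).
  Combine with x ≡ 7 (mod 10): gcd(42, 10) = 2; 7 - 11 = -4, which IS divisible by 2, so compatible.
    Write x = 11 + 42·t and substitute into x ≡ 7 (mod 10): 42·t ≡ 7 − 11 = -4 (mod 10).
    Divide the congruence (and modulus) by g = 2: 21·t ≡ -2 (mod 5).
    Reduce coefficients mod 5: 1·t ≡ 3 (mod 5).
    So t ≡ 3 (mod 5).
    Then x = 11 + 42·3 = 137, valid modulo lcm(42, 10) = 210: x ≡ 137 (mod 210).
Verify: 137 mod 14 = 11, 137 mod 6 = 5, 137 mod 10 = 7.

x ≡ 137 (mod 210).


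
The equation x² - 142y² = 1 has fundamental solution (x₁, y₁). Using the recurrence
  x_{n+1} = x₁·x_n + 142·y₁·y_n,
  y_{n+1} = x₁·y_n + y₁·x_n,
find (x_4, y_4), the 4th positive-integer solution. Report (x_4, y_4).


Step 1: Find the fundamental solution (x₁, y₁) of x² - 142y² = 1.
  Expand √142 as a continued fraction. a₀ = ⌊√142⌋ = 11; iterate m_{k+1} = d_k·a_k − m_k, d_{k+1} = (142 − m_{k+1}²)/d_k, a_{k+1} = ⌊(a₀ + m_{k+1})/d_{k+1}⌋ (starting m₀ = 0, d₀ = 1), with convergents p_k = a_k·p_{k-1} + p_{k-2}, q_k = a_k·q_{k-1} + q_{k-2} (p₋₁ = 1, q₋₁ = 0):
  k = 0: a₀ = 11; p₀/q₀ = 11/1; p₀² − 142·q₀² = 121 − 142 = -21.
  k = 1: m = 11, d = 21, a = ⌊(11 + 11)/21⌋ = 1; p/q = (1·11 + 1)/(1·1 + 0) = 12/1; p² − 142·q² = 144 − 142 = 2.
  k = 2: m = 10, d = 2, a = ⌊(11 + 10)/2⌋ = 10; p/q = (10·12 + 11)/(10·1 + 1) = 131/11; p² − 142·q² = 17161 − 17182 = -21.
  k = 3: m = 10, d = 21, a = ⌊(11 + 10)/21⌋ = 1; p/q = (1·131 + 12)/(1·11 + 1) = 143/12; p² − 142·q² = 20449 − 20448 = 1.
  The first convergent with p² − 142·q² = 1 gives the fundamental solution (x₁, y₁) = (143, 12).
Step 2: Apply the recurrence (x_{n+1}, y_{n+1}) = (x₁x_n + 142y₁y_n, x₁y_n + y₁x_n) repeatedly.
  From (x_1, y_1) = (143, 12): x_2 = 143·143 + 142·12·12 = 40897; y_2 = 143·12 + 12·143 = 3432.
  From (x_2, y_2) = (40897, 3432): x_3 = 143·40897 + 142·12·3432 = 11696399; y_3 = 143·3432 + 12·40897 = 981540.
  From (x_3, y_3) = (11696399, 981540): x_4 = 143·11696399 + 142·12·981540 = 3345129217; y_4 = 143·981540 + 12·11696399 = 280717008.
Step 3: Verify x_4² - 142·y_4² = 11189889478427033089 - 11189889478427033088 = 1 (should be 1). ✓

(x_1, y_1) = (143, 12); (x_4, y_4) = (3345129217, 280717008).


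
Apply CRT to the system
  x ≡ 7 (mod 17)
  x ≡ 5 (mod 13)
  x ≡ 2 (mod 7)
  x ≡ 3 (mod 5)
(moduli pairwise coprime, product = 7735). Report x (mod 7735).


Product of moduli M = 17 · 13 · 7 · 5 = 7735.
Merge one congruence at a time:
  Start: x ≡ 7 (mod 17).
  Combine with x ≡ 5 (mod 13); new modulus lcm = 221.
    Write x = 7 + 17·t and substitute into x ≡ 5 (mod 13): 17·t ≡ 5 − 7 = -2 (mod 13).
    Reduce coefficients mod 13: 4·t ≡ 11 (mod 13).
    The inverse of 4 mod 13 is 10 (since 4·10 = 40 = 3·13 + 1), so t ≡ 10·11 = 110 ≡ 6 (mod 13).
    Then x = 7 + 17·6 = 109, valid modulo lcm(17, 13) = 221: x ≡ 109 (mod 221).
  Combine with x ≡ 2 (mod 7); new modulus lcm = 1547.
    Write x = 109 + 221·t and substitute into x ≡ 2 (mod 7): 221·t ≡ 2 − 109 = -107 (mod 7).
    Reduce coefficients mod 7: 4·t ≡ 5 (mod 7).
    The inverse of 4 mod 7 is 2 (since 4·2 = 8 = 1·7 + 1), so t ≡ 2·5 = 10 ≡ 3 (mod 7).
    Then x = 109 + 221·3 = 772, valid modulo lcm(221, 7) = 1547: x ≡ 772 (mod 1547).
  Combine with x ≡ 3 (mod 5); new modulus lcm = 7735.
    Write x = 772 + 1547·t and substitute into x ≡ 3 (mod 5): 1547·t ≡ 3 − 772 = -769 (mod 5).
    Reduce coefficients mod 5: 2·t ≡ 1 (mod 5).
    The inverse of 2 mod 5 is 3 (since 2·3 = 6 = 1·5 + 1), so t ≡ 3·1 = 3 ≡ 3 (mod 5).
    Then x = 772 + 1547·3 = 5413, valid modulo lcm(1547, 5) = 7735: x ≡ 5413 (mod 7735).
Verify against each original: 5413 mod 17 = 7, 5413 mod 13 = 5, 5413 mod 7 = 2, 5413 mod 5 = 3.

x ≡ 5413 (mod 7735).


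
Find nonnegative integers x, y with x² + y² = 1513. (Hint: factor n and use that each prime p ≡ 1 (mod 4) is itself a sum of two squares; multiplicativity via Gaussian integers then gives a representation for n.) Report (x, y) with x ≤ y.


Step 1: Factor n = 1513 = 17 · 89.
Step 2: Check the mod-4 condition on each prime factor: 17 ≡ 1 (mod 4), exponent 1; 89 ≡ 1 (mod 4), exponent 1.
All primes ≡ 3 (mod 4) appear to even exponent (or don't appear), so by the two-squares theorem n IS expressible as a sum of two squares.
Step 3: Build a representation. Here n = 17 · 89 is a product of primes ≡ 1 (mod 4). Each prime p ≡ 1 (mod 4) is itself a sum of two squares; find a² by testing p − a² for a perfect square:
  17: 17 − 1² = 16 = 4² ⇒ 17 = 1² + 4².
  89: 89 − 1² = 88, 89 − 2² = 85, 89 − 3² = 80, 89 − 4² = 73, 89 − 5² = 64 = 8² ⇒ 89 = 5² + 8².
  Combine using the Brahmagupta–Fibonacci identity (a² + b²)(c² + d²) = (ac − bd)² + (ad + bc)² = (ac + bd)² + (ad − bc)²:
  17 · 89 = 1513: from (1² + 4²)(5² + 8²), take (1·5 − 4·8, 1·8 + 4·5) = (5 − 32, 8 + 20) = (-27, 28); dropping signs (only squares matter) gives (27, 28); check 27² + 28² = 729 + 784 = 1513 ✓.
Step 4: Order so x ≤ y and verify: 27² + 28² = 729 + 784 = 1513 = n. ✓

n = 1513 = 27² + 28² (one valid representation with x ≤ y).


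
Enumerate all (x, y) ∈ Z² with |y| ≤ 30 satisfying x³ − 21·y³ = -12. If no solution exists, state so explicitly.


The equation is x³ - 21y³ = -12. For fixed y, x³ = 21·y³ − 12, so a solution requires the RHS to be a perfect cube.
Strategy: iterate y from -30 to 30, compute RHS = 21·y³ − 12, and check whether it is a (positive or negative) perfect cube.
Check small values of y:
  y = 0: RHS = -12 is not a perfect cube.
  y = 1: RHS = 9 is not a perfect cube.
  y = -1: RHS = -33 is not a perfect cube.
  y = 2: RHS = 156 is not a perfect cube.
  y = -2: RHS = -180 is not a perfect cube.
  y = 3: RHS = 555 is not a perfect cube.
  y = -3: RHS = -579 is not a perfect cube.
Continuing the search up to |y| = 30 finds no solutions either.
No (x, y) in the scanned range satisfies the equation.

No integer solutions with |y| ≤ 30.


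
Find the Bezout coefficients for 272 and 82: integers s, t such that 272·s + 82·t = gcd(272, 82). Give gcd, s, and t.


Euclidean algorithm on (272, 82) — divide until remainder is 0:
  272 = 3 · 82 + 26
  82 = 3 · 26 + 4
  26 = 6 · 4 + 2
  4 = 2 · 2 + 0
gcd(272, 82) = 2.
Track Bezout coefficients alongside the remainders: start with r₀ = 272 = a·1 + b·0 (s = 1, t = 0) and r₁ = 82 = a·0 + b·1 (s = 0, t = 1); each new remainder r_{k+1} = r_{k-1} − q_k·r_k inherits s_{k+1} = s_{k-1} − q_k·s_k, t_{k+1} = t_{k-1} − q_k·t_k, so r_k = a·s_k + b·t_k at every step:
  q = 3: r = 26, s = 1 − 3·0 = 1, t = 0 − 3·1 = -3  (check: 272·1 + 82·(-3) = 26)
  q = 3: r = 4, s = 0 − 3·1 = -3, t = 1 − 3·(-3) = 10  (check: 272·(-3) + 82·10 = 4)
  q = 6: r = 2, s = 1 − 6·(-3) = 19, t = -3 − 6·10 = -63  (check: 272·19 + 82·(-63) = 2)
The row with r = 2 (the gcd) gives the Bezout coefficients s = 19, t = -63.
Result: 272 · (19) + 82 · (-63) = 2.

gcd(272, 82) = 2; s = 19, t = -63 (check: 272·19 + 82·(-63) = 2).


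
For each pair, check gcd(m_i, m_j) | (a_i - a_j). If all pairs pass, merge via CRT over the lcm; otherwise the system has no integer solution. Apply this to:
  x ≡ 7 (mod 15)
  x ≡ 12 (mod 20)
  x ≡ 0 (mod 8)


Moduli 15, 20, 8 are not pairwise coprime, so CRT works modulo lcm(m_i) when all pairwise compatibility conditions hold.
Pairwise compatibility: gcd(m_i, m_j) must divide a_i - a_j for every pair.
Merge one congruence at a time:
  Start: x ≡ 7 (mod 15).
  Combine with x ≡ 12 (mod 20): gcd(15, 20) = 5; 12 - 7 = 5, which IS divisible by 5, so compatible.
    Write x = 7 + 15·t and substitute into x ≡ 12 (mod 20): 15·t ≡ 12 − 7 = 5 (mod 20).
    Divide the congruence (and modulus) by g = 5: 3·t ≡ 1 (mod 4).
    The inverse of 3 mod 4 is 3 (since 3·3 = 9 = 2·4 + 1), so t ≡ 3·1 = 3 ≡ 3 (mod 4).
    Then x = 7 + 15·3 = 52, valid modulo lcm(15, 20) = 60: x ≡ 52 (mod 60).
  Combine with x ≡ 0 (mod 8): gcd(60, 8) = 4; 0 - 52 = -52, which IS divisible by 4, so compatible.
    Write x = 52 + 60·t and substitute into x ≡ 0 (mod 8): 60·t ≡ 0 − 52 = -52 (mod 8).
    Divide the congruence (and modulus) by g = 4: 15·t ≡ -13 (mod 2).
    Reduce coefficients mod 2: 1·t ≡ 1 (mod 2).
    So t ≡ 1 (mod 2).
    Then x = 52 + 60·1 = 112, valid modulo lcm(60, 8) = 120: x ≡ 112 (mod 120).
Verify: 112 mod 15 = 7, 112 mod 20 = 12, 112 mod 8 = 0.

x ≡ 112 (mod 120).


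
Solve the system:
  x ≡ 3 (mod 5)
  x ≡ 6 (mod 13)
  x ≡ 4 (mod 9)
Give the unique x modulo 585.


Moduli 5, 13, 9 are pairwise coprime; by CRT there is a unique solution modulo M = 5 · 13 · 9 = 585.
Solve pairwise, accumulating the modulus:
  Start with x ≡ 3 (mod 5).
  Combine with x ≡ 6 (mod 13): since gcd(5, 13) = 1, we get a unique residue mod 65.
    Write x = 3 + 5·t and substitute into x ≡ 6 (mod 13): 5·t ≡ 6 − 3 = 3 (mod 13).
    The inverse of 5 mod 13 is 8 (since 5·8 = 40 = 3·13 + 1), so t ≡ 8·3 = 24 ≡ 11 (mod 13).
    Then x = 3 + 5·11 = 58, valid modulo lcm(5, 13) = 65: x ≡ 58 (mod 65).
  Combine with x ≡ 4 (mod 9): since gcd(65, 9) = 1, we get a unique residue mod 585.
    Write x = 58 + 65·t and substitute into x ≡ 4 (mod 9): 65·t ≡ 4 − 58 = -54 (mod 9).
    Reduce coefficients mod 9: 2·t ≡ 0 (mod 9).
    The inverse of 2 mod 9 is 5 (since 2·5 = 10 = 1·9 + 1), so t ≡ 5·0 = 0 ≡ 0 (mod 9).
    Then x = 58 + 65·0 = 58, valid modulo lcm(65, 9) = 585: x ≡ 58 (mod 585).
Verify: 58 mod 5 = 3 ✓, 58 mod 13 = 6 ✓, 58 mod 9 = 4 ✓.

x ≡ 58 (mod 585).


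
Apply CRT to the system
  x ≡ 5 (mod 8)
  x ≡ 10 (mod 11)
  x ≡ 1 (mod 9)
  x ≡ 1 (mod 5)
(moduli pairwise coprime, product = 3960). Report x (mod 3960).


Product of moduli M = 8 · 11 · 9 · 5 = 3960.
Merge one congruence at a time:
  Start: x ≡ 5 (mod 8).
  Combine with x ≡ 10 (mod 11); new modulus lcm = 88.
    Write x = 5 + 8·t and substitute into x ≡ 10 (mod 11): 8·t ≡ 10 − 5 = 5 (mod 11).
    The inverse of 8 mod 11 is 7 (since 8·7 = 56 = 5·11 + 1), so t ≡ 7·5 = 35 ≡ 2 (mod 11).
    Then x = 5 + 8·2 = 21, valid modulo lcm(8, 11) = 88: x ≡ 21 (mod 88).
  Combine with x ≡ 1 (mod 9); new modulus lcm = 792.
    Write x = 21 + 88·t and substitute into x ≡ 1 (mod 9): 88·t ≡ 1 − 21 = -20 (mod 9).
    Reduce coefficients mod 9: 7·t ≡ 7 (mod 9).
    The inverse of 7 mod 9 is 4 (since 7·4 = 28 = 3·9 + 1), so t ≡ 4·7 = 28 ≡ 1 (mod 9).
    Then x = 21 + 88·1 = 109, valid modulo lcm(88, 9) = 792: x ≡ 109 (mod 792).
  Combine with x ≡ 1 (mod 5); new modulus lcm = 3960.
    Write x = 109 + 792·t and substitute into x ≡ 1 (mod 5): 792·t ≡ 1 − 109 = -108 (mod 5).
    Reduce coefficients mod 5: 2·t ≡ 2 (mod 5).
    The inverse of 2 mod 5 is 3 (since 2·3 = 6 = 1·5 + 1), so t ≡ 3·2 = 6 ≡ 1 (mod 5).
    Then x = 109 + 792·1 = 901, valid modulo lcm(792, 5) = 3960: x ≡ 901 (mod 3960).
Verify against each original: 901 mod 8 = 5, 901 mod 11 = 10, 901 mod 9 = 1, 901 mod 5 = 1.

x ≡ 901 (mod 3960).


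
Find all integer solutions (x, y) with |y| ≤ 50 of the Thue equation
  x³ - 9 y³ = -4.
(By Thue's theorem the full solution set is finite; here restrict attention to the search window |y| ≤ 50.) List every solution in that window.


The equation is x³ - 9y³ = -4. For fixed y, x³ = 9·y³ − 4, so a solution requires the RHS to be a perfect cube.
Strategy: iterate y from -50 to 50, compute RHS = 9·y³ − 4, and check whether it is a (positive or negative) perfect cube.
Check small values of y:
  y = 0: RHS = -4 is not a perfect cube.
  y = 1: RHS = 5 is not a perfect cube.
  y = -1: RHS = -13 is not a perfect cube.
  y = 2: RHS = 68 is not a perfect cube.
  y = -2: RHS = -76 is not a perfect cube.
  y = 3: RHS = 239 is not a perfect cube.
  y = -3: RHS = -247 is not a perfect cube.
Continuing the search up to |y| = 50 finds no solutions either.
No (x, y) in the scanned range satisfies the equation.

No integer solutions with |y| ≤ 50.


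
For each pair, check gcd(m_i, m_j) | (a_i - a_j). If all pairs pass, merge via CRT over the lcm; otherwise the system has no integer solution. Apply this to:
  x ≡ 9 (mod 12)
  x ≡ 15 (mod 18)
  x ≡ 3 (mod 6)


Moduli 12, 18, 6 are not pairwise coprime, so CRT works modulo lcm(m_i) when all pairwise compatibility conditions hold.
Pairwise compatibility: gcd(m_i, m_j) must divide a_i - a_j for every pair.
Merge one congruence at a time:
  Start: x ≡ 9 (mod 12).
  Combine with x ≡ 15 (mod 18): gcd(12, 18) = 6; 15 - 9 = 6, which IS divisible by 6, so compatible.
    Write x = 9 + 12·t and substitute into x ≡ 15 (mod 18): 12·t ≡ 15 − 9 = 6 (mod 18).
    Divide the congruence (and modulus) by g = 6: 2·t ≡ 1 (mod 3).
    The inverse of 2 mod 3 is 2 (since 2·2 = 4 = 1·3 + 1), so t ≡ 2·1 = 2 ≡ 2 (mod 3).
    Then x = 9 + 12·2 = 33, valid modulo lcm(12, 18) = 36: x ≡ 33 (mod 36).
  Combine with x ≡ 3 (mod 6): gcd(36, 6) = 6; 3 - 33 = -30, which IS divisible by 6, so compatible.
    Write x = 33 + 36·t and substitute into x ≡ 3 (mod 6): 36·t ≡ 3 − 33 = -30 (mod 6).
    Divide the congruence (and modulus) by g = 6: 6·t ≡ -5 (mod 1).
    Modulo 1 every t works; take t = 0.
    Then x = 33 + 36·0 = 33, valid modulo lcm(36, 6) = 36: x ≡ 33 (mod 36).
Verify: 33 mod 12 = 9, 33 mod 18 = 15, 33 mod 6 = 3.

x ≡ 33 (mod 36).


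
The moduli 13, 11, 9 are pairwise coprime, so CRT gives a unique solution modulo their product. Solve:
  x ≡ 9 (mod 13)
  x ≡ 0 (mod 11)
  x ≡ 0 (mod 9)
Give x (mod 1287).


Moduli 13, 11, 9 are pairwise coprime; by CRT there is a unique solution modulo M = 13 · 11 · 9 = 1287.
Solve pairwise, accumulating the modulus:
  Start with x ≡ 9 (mod 13).
  Combine with x ≡ 0 (mod 11): since gcd(13, 11) = 1, we get a unique residue mod 143.
    Write x = 9 + 13·t and substitute into x ≡ 0 (mod 11): 13·t ≡ 0 − 9 = -9 (mod 11).
    Reduce coefficients mod 11: 2·t ≡ 2 (mod 11).
    The inverse of 2 mod 11 is 6 (since 2·6 = 12 = 1·11 + 1), so t ≡ 6·2 = 12 ≡ 1 (mod 11).
    Then x = 9 + 13·1 = 22, valid modulo lcm(13, 11) = 143: x ≡ 22 (mod 143).
  Combine with x ≡ 0 (mod 9): since gcd(143, 9) = 1, we get a unique residue mod 1287.
    Write x = 22 + 143·t and substitute into x ≡ 0 (mod 9): 143·t ≡ 0 − 22 = -22 (mod 9).
    Reduce coefficients mod 9: 8·t ≡ 5 (mod 9).
    The inverse of 8 mod 9 is 8 (since 8·8 = 64 = 7·9 + 1), so t ≡ 8·5 = 40 ≡ 4 (mod 9).
    Then x = 22 + 143·4 = 594, valid modulo lcm(143, 9) = 1287: x ≡ 594 (mod 1287).
Verify: 594 mod 13 = 9 ✓, 594 mod 11 = 0 ✓, 594 mod 9 = 0 ✓.

x ≡ 594 (mod 1287).


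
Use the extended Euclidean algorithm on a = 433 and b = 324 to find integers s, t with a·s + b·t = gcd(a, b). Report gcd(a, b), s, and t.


Euclidean algorithm on (433, 324) — divide until remainder is 0:
  433 = 1 · 324 + 109
  324 = 2 · 109 + 106
  109 = 1 · 106 + 3
  106 = 35 · 3 + 1
  3 = 3 · 1 + 0
gcd(433, 324) = 1.
Track Bezout coefficients alongside the remainders: start with r₀ = 433 = a·1 + b·0 (s = 1, t = 0) and r₁ = 324 = a·0 + b·1 (s = 0, t = 1); each new remainder r_{k+1} = r_{k-1} − q_k·r_k inherits s_{k+1} = s_{k-1} − q_k·s_k, t_{k+1} = t_{k-1} − q_k·t_k, so r_k = a·s_k + b·t_k at every step:
  q = 1: r = 109, s = 1 − 1·0 = 1, t = 0 − 1·1 = -1  (check: 433·1 + 324·(-1) = 109)
  q = 2: r = 106, s = 0 − 2·1 = -2, t = 1 − 2·(-1) = 3  (check: 433·(-2) + 324·3 = 106)
  q = 1: r = 3, s = 1 − 1·(-2) = 3, t = -1 − 1·3 = -4  (check: 433·3 + 324·(-4) = 3)
  q = 35: r = 1, s = -2 − 35·3 = -107, t = 3 − 35·(-4) = 143  (check: 433·(-107) + 324·143 = 1)
The row with r = 1 (the gcd) gives the Bezout coefficients s = -107, t = 143.
Result: 433 · (-107) + 324 · (143) = 1.

gcd(433, 324) = 1; s = -107, t = 143 (check: 433·(-107) + 324·143 = 1).


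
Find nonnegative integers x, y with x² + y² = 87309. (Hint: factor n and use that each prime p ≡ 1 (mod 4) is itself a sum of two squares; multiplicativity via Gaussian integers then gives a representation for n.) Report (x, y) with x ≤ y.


Step 1: Factor n = 87309 = 3^2 · 89 · 109.
Step 2: Check the mod-4 condition on each prime factor: 3 ≡ 3 (mod 4), exponent 2 (must be even); 89 ≡ 1 (mod 4), exponent 1; 109 ≡ 1 (mod 4), exponent 1.
All primes ≡ 3 (mod 4) appear to even exponent (or don't appear), so by the two-squares theorem n IS expressible as a sum of two squares.
Step 3: Build a representation. Group n = k² · m with k = 3 and m = 89 · 109 = 9701 (a product of primes ≡ 1 (mod 4)); a representation of m scales to one of n via (k·x)² + (k·y)² = k²(x² + y²). Each prime p ≡ 1 (mod 4) is itself a sum of two squares; find a² by testing p − a² for a perfect square:
  89: 89 − 1² = 88, 89 − 2² = 85, 89 − 3² = 80, 89 − 4² = 73, 89 − 5² = 64 = 8² ⇒ 89 = 5² + 8².
  109: 109 − 1² = 108, 109 − 2² = 105, 109 − 3² = 100 = 10² ⇒ 109 = 3² + 10².
  Combine using the Brahmagupta–Fibonacci identity (a² + b²)(c² + d²) = (ac − bd)² + (ad + bc)² = (ac + bd)² + (ad − bc)²:
  89 · 109 = 9701: from (5² + 8²)(3² + 10²), take (5·3 − 8·10, 5·10 + 8·3) = (15 − 80, 50 + 24) = (-65, 74); dropping signs (only squares matter) gives (65, 74); check 65² + 74² = 4225 + 5476 = 9701 ✓.
  Scale by k = 3: (3·65, 3·74) = (195, 222).
Step 4: Order so x ≤ y and verify: 195² + 222² = 38025 + 49284 = 87309 = n. ✓

n = 87309 = 195² + 222² (one valid representation with x ≤ y).


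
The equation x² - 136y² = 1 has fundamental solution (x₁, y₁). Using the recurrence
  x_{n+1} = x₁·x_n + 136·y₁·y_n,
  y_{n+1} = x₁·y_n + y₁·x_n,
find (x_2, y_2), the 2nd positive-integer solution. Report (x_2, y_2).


Step 1: Find the fundamental solution (x₁, y₁) of x² - 136y² = 1.
  Expand √136 as a continued fraction. a₀ = ⌊√136⌋ = 11; iterate m_{k+1} = d_k·a_k − m_k, d_{k+1} = (136 − m_{k+1}²)/d_k, a_{k+1} = ⌊(a₀ + m_{k+1})/d_{k+1}⌋ (starting m₀ = 0, d₀ = 1), with convergents p_k = a_k·p_{k-1} + p_{k-2}, q_k = a_k·q_{k-1} + q_{k-2} (p₋₁ = 1, q₋₁ = 0):
  k = 0: a₀ = 11; p₀/q₀ = 11/1; p₀² − 136·q₀² = 121 − 136 = -15.
  k = 1: m = 11, d = 15, a = ⌊(11 + 11)/15⌋ = 1; p/q = (1·11 + 1)/(1·1 + 0) = 12/1; p² − 136·q² = 144 − 136 = 8.
  k = 2: m = 4, d = 8, a = ⌊(11 + 4)/8⌋ = 1; p/q = (1·12 + 11)/(1·1 + 1) = 23/2; p² − 136·q² = 529 − 544 = -15.
  k = 3: m = 4, d = 15, a = ⌊(11 + 4)/15⌋ = 1; p/q = (1·23 + 12)/(1·2 + 1) = 35/3; p² − 136·q² = 1225 − 1224 = 1.
  The first convergent with p² − 136·q² = 1 gives the fundamental solution (x₁, y₁) = (35, 3).
Step 2: Apply the recurrence (x_{n+1}, y_{n+1}) = (x₁x_n + 136y₁y_n, x₁y_n + y₁x_n) repeatedly.
  From (x_1, y_1) = (35, 3): x_2 = 35·35 + 136·3·3 = 2449; y_2 = 35·3 + 3·35 = 210.
Step 3: Verify x_2² - 136·y_2² = 5997601 - 5997600 = 1 (should be 1). ✓

(x_1, y_1) = (35, 3); (x_2, y_2) = (2449, 210).


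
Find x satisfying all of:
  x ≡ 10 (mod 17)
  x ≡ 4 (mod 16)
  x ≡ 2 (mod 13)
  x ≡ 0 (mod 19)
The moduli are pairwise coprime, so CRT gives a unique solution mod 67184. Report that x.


Product of moduli M = 17 · 16 · 13 · 19 = 67184.
Merge one congruence at a time:
  Start: x ≡ 10 (mod 17).
  Combine with x ≡ 4 (mod 16); new modulus lcm = 272.
    Write x = 10 + 17·t and substitute into x ≡ 4 (mod 16): 17·t ≡ 4 − 10 = -6 (mod 16).
    Reduce coefficients mod 16: 1·t ≡ 10 (mod 16).
    So t ≡ 10 (mod 16).
    Then x = 10 + 17·10 = 180, valid modulo lcm(17, 16) = 272: x ≡ 180 (mod 272).
  Combine with x ≡ 2 (mod 13); new modulus lcm = 3536.
    Write x = 180 + 272·t and substitute into x ≡ 2 (mod 13): 272·t ≡ 2 − 180 = -178 (mod 13).
    Reduce coefficients mod 13: 12·t ≡ 4 (mod 13).
    The inverse of 12 mod 13 is 12 (since 12·12 = 144 = 11·13 + 1), so t ≡ 12·4 = 48 ≡ 9 (mod 13).
    Then x = 180 + 272·9 = 2628, valid modulo lcm(272, 13) = 3536: x ≡ 2628 (mod 3536).
  Combine with x ≡ 0 (mod 19); new modulus lcm = 67184.
    Write x = 2628 + 3536·t and substitute into x ≡ 0 (mod 19): 3536·t ≡ 0 − 2628 = -2628 (mod 19).
    Reduce coefficients mod 19: 2·t ≡ 13 (mod 19).
    The inverse of 2 mod 19 is 10 (since 2·10 = 20 = 1·19 + 1), so t ≡ 10·13 = 130 ≡ 16 (mod 19).
    Then x = 2628 + 3536·16 = 59204, valid modulo lcm(3536, 19) = 67184: x ≡ 59204 (mod 67184).
Verify against each original: 59204 mod 17 = 10, 59204 mod 16 = 4, 59204 mod 13 = 2, 59204 mod 19 = 0.

x ≡ 59204 (mod 67184).
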